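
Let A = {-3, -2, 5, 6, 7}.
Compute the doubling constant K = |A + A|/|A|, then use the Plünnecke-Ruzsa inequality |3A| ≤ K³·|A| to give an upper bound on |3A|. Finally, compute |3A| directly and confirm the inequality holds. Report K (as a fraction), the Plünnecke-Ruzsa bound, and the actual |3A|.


|A| = 5.
Step 1: Compute A + A by enumerating all 25 pairs.
A + A = {-6, -5, -4, 2, 3, 4, 5, 10, 11, 12, 13, 14}, so |A + A| = 12.
Step 2: Doubling constant K = |A + A|/|A| = 12/5 = 12/5 ≈ 2.4000.
Step 3: Plünnecke-Ruzsa gives |3A| ≤ K³·|A| = (2.4000)³ · 5 ≈ 69.1200.
Step 4: Compute 3A = A + A + A directly by enumerating all triples (a,b,c) ∈ A³; |3A| = 22.
Step 5: Check 22 ≤ 69.1200? Yes ✓.

K = 12/5, Plünnecke-Ruzsa bound K³|A| ≈ 69.1200, |3A| = 22, inequality holds.


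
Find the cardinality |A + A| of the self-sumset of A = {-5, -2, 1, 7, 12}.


A + A = {a + a' : a, a' ∈ A}; |A| = 5.
General bounds: 2|A| - 1 ≤ |A + A| ≤ |A|(|A|+1)/2, i.e. 9 ≤ |A + A| ≤ 15.
Lower bound 2|A|-1 is attained iff A is an arithmetic progression.
Enumerate sums a + a' for a ≤ a' (symmetric, so this suffices):
a = -5: -5+-5=-10, -5+-2=-7, -5+1=-4, -5+7=2, -5+12=7
a = -2: -2+-2=-4, -2+1=-1, -2+7=5, -2+12=10
a = 1: 1+1=2, 1+7=8, 1+12=13
a = 7: 7+7=14, 7+12=19
a = 12: 12+12=24
Distinct sums: {-10, -7, -4, -1, 2, 5, 7, 8, 10, 13, 14, 19, 24}
|A + A| = 13

|A + A| = 13


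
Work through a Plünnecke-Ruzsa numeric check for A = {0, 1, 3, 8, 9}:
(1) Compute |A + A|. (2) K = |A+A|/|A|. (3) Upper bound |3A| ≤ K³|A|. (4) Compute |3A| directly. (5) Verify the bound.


|A| = 5.
Step 1: Compute A + A by enumerating all 25 pairs.
A + A = {0, 1, 2, 3, 4, 6, 8, 9, 10, 11, 12, 16, 17, 18}, so |A + A| = 14.
Step 2: Doubling constant K = |A + A|/|A| = 14/5 = 14/5 ≈ 2.8000.
Step 3: Plünnecke-Ruzsa gives |3A| ≤ K³·|A| = (2.8000)³ · 5 ≈ 109.7600.
Step 4: Compute 3A = A + A + A directly by enumerating all triples (a,b,c) ∈ A³; |3A| = 26.
Step 5: Check 26 ≤ 109.7600? Yes ✓.

K = 14/5, Plünnecke-Ruzsa bound K³|A| ≈ 109.7600, |3A| = 26, inequality holds.


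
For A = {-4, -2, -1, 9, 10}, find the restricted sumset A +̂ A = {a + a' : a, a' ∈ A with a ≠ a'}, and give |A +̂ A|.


Restricted sumset: A +̂ A = {a + a' : a ∈ A, a' ∈ A, a ≠ a'}.
Equivalently, take A + A and drop any sum 2a that is achievable ONLY as a + a for a ∈ A (i.e. sums representable only with equal summands).
Enumerate pairs (a, a') with a < a' (symmetric, so each unordered pair gives one sum; this covers all a ≠ a'):
  -4 + -2 = -6
  -4 + -1 = -5
  -4 + 9 = 5
  -4 + 10 = 6
  -2 + -1 = -3
  -2 + 9 = 7
  -2 + 10 = 8
  -1 + 9 = 8
  -1 + 10 = 9
  9 + 10 = 19
Collected distinct sums: {-6, -5, -3, 5, 6, 7, 8, 9, 19}
|A +̂ A| = 9
(Reference bound: |A +̂ A| ≥ 2|A| - 3 for |A| ≥ 2, with |A| = 5 giving ≥ 7.)

|A +̂ A| = 9


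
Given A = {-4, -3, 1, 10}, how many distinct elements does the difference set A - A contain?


A - A = {a - a' : a, a' ∈ A}; |A| = 4.
Bounds: 2|A|-1 ≤ |A - A| ≤ |A|² - |A| + 1, i.e. 7 ≤ |A - A| ≤ 13.
Note: 0 ∈ A - A always (from a - a). The set is symmetric: if d ∈ A - A then -d ∈ A - A.
Enumerate nonzero differences d = a - a' with a > a' (then include -d):
Positive differences: {1, 4, 5, 9, 13, 14}
Full difference set: {0} ∪ (positive diffs) ∪ (negative diffs).
|A - A| = 1 + 2·6 = 13 (matches direct enumeration: 13).

|A - A| = 13


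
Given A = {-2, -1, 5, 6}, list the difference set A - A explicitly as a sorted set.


A - A = {a - a' : a, a' ∈ A}.
Compute a - a' for each ordered pair (a, a'):
a = -2: -2--2=0, -2--1=-1, -2-5=-7, -2-6=-8
a = -1: -1--2=1, -1--1=0, -1-5=-6, -1-6=-7
a = 5: 5--2=7, 5--1=6, 5-5=0, 5-6=-1
a = 6: 6--2=8, 6--1=7, 6-5=1, 6-6=0
Collecting distinct values (and noting 0 appears from a-a):
A - A = {-8, -7, -6, -1, 0, 1, 6, 7, 8}
|A - A| = 9

A - A = {-8, -7, -6, -1, 0, 1, 6, 7, 8}


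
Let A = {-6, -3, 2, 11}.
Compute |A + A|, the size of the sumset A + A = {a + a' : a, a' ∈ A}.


A + A = {a + a' : a, a' ∈ A}; |A| = 4.
General bounds: 2|A| - 1 ≤ |A + A| ≤ |A|(|A|+1)/2, i.e. 7 ≤ |A + A| ≤ 10.
Lower bound 2|A|-1 is attained iff A is an arithmetic progression.
Enumerate sums a + a' for a ≤ a' (symmetric, so this suffices):
a = -6: -6+-6=-12, -6+-3=-9, -6+2=-4, -6+11=5
a = -3: -3+-3=-6, -3+2=-1, -3+11=8
a = 2: 2+2=4, 2+11=13
a = 11: 11+11=22
Distinct sums: {-12, -9, -6, -4, -1, 4, 5, 8, 13, 22}
|A + A| = 10

|A + A| = 10


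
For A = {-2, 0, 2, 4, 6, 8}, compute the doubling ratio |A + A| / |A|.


|A| = 6.
Compute A + A by enumerating all 36 pairs.
A + A = {-4, -2, 0, 2, 4, 6, 8, 10, 12, 14, 16}, so |A + A| = 11.
K = |A + A| / |A| = 11/6 (already in lowest terms) ≈ 1.8333.
Reference: AP of size 6 gives K = 11/6 ≈ 1.8333; a fully generic set of size 6 gives K ≈ 3.5000.

|A| = 6, |A + A| = 11, K = 11/6.


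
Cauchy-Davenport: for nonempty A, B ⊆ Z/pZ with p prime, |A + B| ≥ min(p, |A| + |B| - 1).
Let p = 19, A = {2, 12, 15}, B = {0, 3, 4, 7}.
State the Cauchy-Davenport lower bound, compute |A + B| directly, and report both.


Cauchy-Davenport: |A + B| ≥ min(p, |A| + |B| - 1) for A, B nonempty in Z/pZ.
|A| = 3, |B| = 4, p = 19.
CD lower bound = min(19, 3 + 4 - 1) = min(19, 6) = 6.
Compute A + B mod 19 directly:
a = 2: 2+0=2, 2+3=5, 2+4=6, 2+7=9
a = 12: 12+0=12, 12+3=15, 12+4=16, 12+7=0
a = 15: 15+0=15, 15+3=18, 15+4=0, 15+7=3
A + B = {0, 2, 3, 5, 6, 9, 12, 15, 16, 18}, so |A + B| = 10.
Verify: 10 ≥ 6? Yes ✓.

CD lower bound = 6, actual |A + B| = 10.


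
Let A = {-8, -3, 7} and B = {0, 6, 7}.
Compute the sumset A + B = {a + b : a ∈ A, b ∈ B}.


A + B = {a + b : a ∈ A, b ∈ B}.
Enumerate all |A|·|B| = 3·3 = 9 pairs (a, b) and collect distinct sums.
a = -8: -8+0=-8, -8+6=-2, -8+7=-1
a = -3: -3+0=-3, -3+6=3, -3+7=4
a = 7: 7+0=7, 7+6=13, 7+7=14
Collecting distinct sums: A + B = {-8, -3, -2, -1, 3, 4, 7, 13, 14}
|A + B| = 9

A + B = {-8, -3, -2, -1, 3, 4, 7, 13, 14}


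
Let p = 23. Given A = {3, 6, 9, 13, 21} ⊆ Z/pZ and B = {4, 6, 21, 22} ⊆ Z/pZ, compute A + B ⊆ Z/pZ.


Work in Z/23Z: reduce every sum a + b modulo 23.
Enumerate all 20 pairs:
a = 3: 3+4=7, 3+6=9, 3+21=1, 3+22=2
a = 6: 6+4=10, 6+6=12, 6+21=4, 6+22=5
a = 9: 9+4=13, 9+6=15, 9+21=7, 9+22=8
a = 13: 13+4=17, 13+6=19, 13+21=11, 13+22=12
a = 21: 21+4=2, 21+6=4, 21+21=19, 21+22=20
Distinct residues collected: {1, 2, 4, 5, 7, 8, 9, 10, 11, 12, 13, 15, 17, 19, 20}
|A + B| = 15 (out of 23 total residues).

A + B = {1, 2, 4, 5, 7, 8, 9, 10, 11, 12, 13, 15, 17, 19, 20}


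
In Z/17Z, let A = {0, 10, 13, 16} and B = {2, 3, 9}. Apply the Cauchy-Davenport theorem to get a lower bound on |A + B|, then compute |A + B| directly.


Cauchy-Davenport: |A + B| ≥ min(p, |A| + |B| - 1) for A, B nonempty in Z/pZ.
|A| = 4, |B| = 3, p = 17.
CD lower bound = min(17, 4 + 3 - 1) = min(17, 6) = 6.
Compute A + B mod 17 directly:
a = 0: 0+2=2, 0+3=3, 0+9=9
a = 10: 10+2=12, 10+3=13, 10+9=2
a = 13: 13+2=15, 13+3=16, 13+9=5
a = 16: 16+2=1, 16+3=2, 16+9=8
A + B = {1, 2, 3, 5, 8, 9, 12, 13, 15, 16}, so |A + B| = 10.
Verify: 10 ≥ 6? Yes ✓.

CD lower bound = 6, actual |A + B| = 10.


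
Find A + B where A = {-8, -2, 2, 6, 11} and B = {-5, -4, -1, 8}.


A + B = {a + b : a ∈ A, b ∈ B}.
Enumerate all |A|·|B| = 5·4 = 20 pairs (a, b) and collect distinct sums.
a = -8: -8+-5=-13, -8+-4=-12, -8+-1=-9, -8+8=0
a = -2: -2+-5=-7, -2+-4=-6, -2+-1=-3, -2+8=6
a = 2: 2+-5=-3, 2+-4=-2, 2+-1=1, 2+8=10
a = 6: 6+-5=1, 6+-4=2, 6+-1=5, 6+8=14
a = 11: 11+-5=6, 11+-4=7, 11+-1=10, 11+8=19
Collecting distinct sums: A + B = {-13, -12, -9, -7, -6, -3, -2, 0, 1, 2, 5, 6, 7, 10, 14, 19}
|A + B| = 16

A + B = {-13, -12, -9, -7, -6, -3, -2, 0, 1, 2, 5, 6, 7, 10, 14, 19}


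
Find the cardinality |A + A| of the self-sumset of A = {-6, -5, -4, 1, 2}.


A + A = {a + a' : a, a' ∈ A}; |A| = 5.
General bounds: 2|A| - 1 ≤ |A + A| ≤ |A|(|A|+1)/2, i.e. 9 ≤ |A + A| ≤ 15.
Lower bound 2|A|-1 is attained iff A is an arithmetic progression.
Enumerate sums a + a' for a ≤ a' (symmetric, so this suffices):
a = -6: -6+-6=-12, -6+-5=-11, -6+-4=-10, -6+1=-5, -6+2=-4
a = -5: -5+-5=-10, -5+-4=-9, -5+1=-4, -5+2=-3
a = -4: -4+-4=-8, -4+1=-3, -4+2=-2
a = 1: 1+1=2, 1+2=3
a = 2: 2+2=4
Distinct sums: {-12, -11, -10, -9, -8, -5, -4, -3, -2, 2, 3, 4}
|A + A| = 12

|A + A| = 12


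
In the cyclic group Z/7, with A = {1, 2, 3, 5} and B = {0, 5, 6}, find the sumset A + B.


Work in Z/7Z: reduce every sum a + b modulo 7.
Enumerate all 12 pairs:
a = 1: 1+0=1, 1+5=6, 1+6=0
a = 2: 2+0=2, 2+5=0, 2+6=1
a = 3: 3+0=3, 3+5=1, 3+6=2
a = 5: 5+0=5, 5+5=3, 5+6=4
Distinct residues collected: {0, 1, 2, 3, 4, 5, 6}
|A + B| = 7 (out of 7 total residues).

A + B = {0, 1, 2, 3, 4, 5, 6}


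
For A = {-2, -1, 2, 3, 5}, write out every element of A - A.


A - A = {a - a' : a, a' ∈ A}.
Compute a - a' for each ordered pair (a, a'):
a = -2: -2--2=0, -2--1=-1, -2-2=-4, -2-3=-5, -2-5=-7
a = -1: -1--2=1, -1--1=0, -1-2=-3, -1-3=-4, -1-5=-6
a = 2: 2--2=4, 2--1=3, 2-2=0, 2-3=-1, 2-5=-3
a = 3: 3--2=5, 3--1=4, 3-2=1, 3-3=0, 3-5=-2
a = 5: 5--2=7, 5--1=6, 5-2=3, 5-3=2, 5-5=0
Collecting distinct values (and noting 0 appears from a-a):
A - A = {-7, -6, -5, -4, -3, -2, -1, 0, 1, 2, 3, 4, 5, 6, 7}
|A - A| = 15

A - A = {-7, -6, -5, -4, -3, -2, -1, 0, 1, 2, 3, 4, 5, 6, 7}


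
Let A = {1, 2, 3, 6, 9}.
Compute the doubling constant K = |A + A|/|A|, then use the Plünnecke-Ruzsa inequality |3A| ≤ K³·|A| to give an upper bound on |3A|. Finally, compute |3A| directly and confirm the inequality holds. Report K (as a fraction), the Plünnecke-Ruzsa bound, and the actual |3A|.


|A| = 5.
Step 1: Compute A + A by enumerating all 25 pairs.
A + A = {2, 3, 4, 5, 6, 7, 8, 9, 10, 11, 12, 15, 18}, so |A + A| = 13.
Step 2: Doubling constant K = |A + A|/|A| = 13/5 = 13/5 ≈ 2.6000.
Step 3: Plünnecke-Ruzsa gives |3A| ≤ K³·|A| = (2.6000)³ · 5 ≈ 87.8800.
Step 4: Compute 3A = A + A + A directly by enumerating all triples (a,b,c) ∈ A³; |3A| = 21.
Step 5: Check 21 ≤ 87.8800? Yes ✓.

K = 13/5, Plünnecke-Ruzsa bound K³|A| ≈ 87.8800, |3A| = 21, inequality holds.


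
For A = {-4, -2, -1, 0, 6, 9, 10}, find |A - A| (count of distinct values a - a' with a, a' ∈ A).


A - A = {a - a' : a, a' ∈ A}; |A| = 7.
Bounds: 2|A|-1 ≤ |A - A| ≤ |A|² - |A| + 1, i.e. 13 ≤ |A - A| ≤ 43.
Note: 0 ∈ A - A always (from a - a). The set is symmetric: if d ∈ A - A then -d ∈ A - A.
Enumerate nonzero differences d = a - a' with a > a' (then include -d):
Positive differences: {1, 2, 3, 4, 6, 7, 8, 9, 10, 11, 12, 13, 14}
Full difference set: {0} ∪ (positive diffs) ∪ (negative diffs).
|A - A| = 1 + 2·13 = 27 (matches direct enumeration: 27).

|A - A| = 27


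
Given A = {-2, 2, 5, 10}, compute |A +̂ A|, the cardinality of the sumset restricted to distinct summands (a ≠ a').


Restricted sumset: A +̂ A = {a + a' : a ∈ A, a' ∈ A, a ≠ a'}.
Equivalently, take A + A and drop any sum 2a that is achievable ONLY as a + a for a ∈ A (i.e. sums representable only with equal summands).
Enumerate pairs (a, a') with a < a' (symmetric, so each unordered pair gives one sum; this covers all a ≠ a'):
  -2 + 2 = 0
  -2 + 5 = 3
  -2 + 10 = 8
  2 + 5 = 7
  2 + 10 = 12
  5 + 10 = 15
Collected distinct sums: {0, 3, 7, 8, 12, 15}
|A +̂ A| = 6
(Reference bound: |A +̂ A| ≥ 2|A| - 3 for |A| ≥ 2, with |A| = 4 giving ≥ 5.)

|A +̂ A| = 6


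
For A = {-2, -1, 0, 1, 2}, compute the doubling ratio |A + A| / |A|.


|A| = 5.
Compute A + A by enumerating all 25 pairs.
A + A = {-4, -3, -2, -1, 0, 1, 2, 3, 4}, so |A + A| = 9.
K = |A + A| / |A| = 9/5 (already in lowest terms) ≈ 1.8000.
Reference: AP of size 5 gives K = 9/5 ≈ 1.8000; a fully generic set of size 5 gives K ≈ 3.0000.

|A| = 5, |A + A| = 9, K = 9/5.


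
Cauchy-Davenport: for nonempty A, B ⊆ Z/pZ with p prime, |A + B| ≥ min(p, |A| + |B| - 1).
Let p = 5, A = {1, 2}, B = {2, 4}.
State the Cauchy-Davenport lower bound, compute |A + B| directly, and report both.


Cauchy-Davenport: |A + B| ≥ min(p, |A| + |B| - 1) for A, B nonempty in Z/pZ.
|A| = 2, |B| = 2, p = 5.
CD lower bound = min(5, 2 + 2 - 1) = min(5, 3) = 3.
Compute A + B mod 5 directly:
a = 1: 1+2=3, 1+4=0
a = 2: 2+2=4, 2+4=1
A + B = {0, 1, 3, 4}, so |A + B| = 4.
Verify: 4 ≥ 3? Yes ✓.

CD lower bound = 3, actual |A + B| = 4.


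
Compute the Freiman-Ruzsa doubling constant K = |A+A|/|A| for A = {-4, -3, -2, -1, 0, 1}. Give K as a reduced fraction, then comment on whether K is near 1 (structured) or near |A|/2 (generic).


|A| = 6.
Compute A + A by enumerating all 36 pairs.
A + A = {-8, -7, -6, -5, -4, -3, -2, -1, 0, 1, 2}, so |A + A| = 11.
K = |A + A| / |A| = 11/6 (already in lowest terms) ≈ 1.8333.
Reference: AP of size 6 gives K = 11/6 ≈ 1.8333; a fully generic set of size 6 gives K ≈ 3.5000.

|A| = 6, |A + A| = 11, K = 11/6.


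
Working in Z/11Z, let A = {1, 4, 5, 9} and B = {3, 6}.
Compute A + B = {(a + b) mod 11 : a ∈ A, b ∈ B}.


Work in Z/11Z: reduce every sum a + b modulo 11.
Enumerate all 8 pairs:
a = 1: 1+3=4, 1+6=7
a = 4: 4+3=7, 4+6=10
a = 5: 5+3=8, 5+6=0
a = 9: 9+3=1, 9+6=4
Distinct residues collected: {0, 1, 4, 7, 8, 10}
|A + B| = 6 (out of 11 total residues).

A + B = {0, 1, 4, 7, 8, 10}


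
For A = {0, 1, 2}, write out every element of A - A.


A - A = {a - a' : a, a' ∈ A}.
Compute a - a' for each ordered pair (a, a'):
a = 0: 0-0=0, 0-1=-1, 0-2=-2
a = 1: 1-0=1, 1-1=0, 1-2=-1
a = 2: 2-0=2, 2-1=1, 2-2=0
Collecting distinct values (and noting 0 appears from a-a):
A - A = {-2, -1, 0, 1, 2}
|A - A| = 5

A - A = {-2, -1, 0, 1, 2}


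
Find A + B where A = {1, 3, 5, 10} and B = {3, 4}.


A + B = {a + b : a ∈ A, b ∈ B}.
Enumerate all |A|·|B| = 4·2 = 8 pairs (a, b) and collect distinct sums.
a = 1: 1+3=4, 1+4=5
a = 3: 3+3=6, 3+4=7
a = 5: 5+3=8, 5+4=9
a = 10: 10+3=13, 10+4=14
Collecting distinct sums: A + B = {4, 5, 6, 7, 8, 9, 13, 14}
|A + B| = 8

A + B = {4, 5, 6, 7, 8, 9, 13, 14}


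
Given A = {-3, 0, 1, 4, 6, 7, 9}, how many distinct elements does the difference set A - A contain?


A - A = {a - a' : a, a' ∈ A}; |A| = 7.
Bounds: 2|A|-1 ≤ |A - A| ≤ |A|² - |A| + 1, i.e. 13 ≤ |A - A| ≤ 43.
Note: 0 ∈ A - A always (from a - a). The set is symmetric: if d ∈ A - A then -d ∈ A - A.
Enumerate nonzero differences d = a - a' with a > a' (then include -d):
Positive differences: {1, 2, 3, 4, 5, 6, 7, 8, 9, 10, 12}
Full difference set: {0} ∪ (positive diffs) ∪ (negative diffs).
|A - A| = 1 + 2·11 = 23 (matches direct enumeration: 23).

|A - A| = 23


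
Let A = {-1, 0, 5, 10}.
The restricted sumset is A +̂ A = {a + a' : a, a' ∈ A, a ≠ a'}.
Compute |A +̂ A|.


Restricted sumset: A +̂ A = {a + a' : a ∈ A, a' ∈ A, a ≠ a'}.
Equivalently, take A + A and drop any sum 2a that is achievable ONLY as a + a for a ∈ A (i.e. sums representable only with equal summands).
Enumerate pairs (a, a') with a < a' (symmetric, so each unordered pair gives one sum; this covers all a ≠ a'):
  -1 + 0 = -1
  -1 + 5 = 4
  -1 + 10 = 9
  0 + 5 = 5
  0 + 10 = 10
  5 + 10 = 15
Collected distinct sums: {-1, 4, 5, 9, 10, 15}
|A +̂ A| = 6
(Reference bound: |A +̂ A| ≥ 2|A| - 3 for |A| ≥ 2, with |A| = 4 giving ≥ 5.)

|A +̂ A| = 6


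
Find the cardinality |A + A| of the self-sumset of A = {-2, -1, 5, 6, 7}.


A + A = {a + a' : a, a' ∈ A}; |A| = 5.
General bounds: 2|A| - 1 ≤ |A + A| ≤ |A|(|A|+1)/2, i.e. 9 ≤ |A + A| ≤ 15.
Lower bound 2|A|-1 is attained iff A is an arithmetic progression.
Enumerate sums a + a' for a ≤ a' (symmetric, so this suffices):
a = -2: -2+-2=-4, -2+-1=-3, -2+5=3, -2+6=4, -2+7=5
a = -1: -1+-1=-2, -1+5=4, -1+6=5, -1+7=6
a = 5: 5+5=10, 5+6=11, 5+7=12
a = 6: 6+6=12, 6+7=13
a = 7: 7+7=14
Distinct sums: {-4, -3, -2, 3, 4, 5, 6, 10, 11, 12, 13, 14}
|A + A| = 12

|A + A| = 12


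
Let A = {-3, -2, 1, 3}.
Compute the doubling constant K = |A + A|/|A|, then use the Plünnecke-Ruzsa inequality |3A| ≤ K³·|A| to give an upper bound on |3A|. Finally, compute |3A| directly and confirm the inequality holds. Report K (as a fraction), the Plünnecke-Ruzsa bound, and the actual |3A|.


|A| = 4.
Step 1: Compute A + A by enumerating all 16 pairs.
A + A = {-6, -5, -4, -2, -1, 0, 1, 2, 4, 6}, so |A + A| = 10.
Step 2: Doubling constant K = |A + A|/|A| = 10/4 = 10/4 ≈ 2.5000.
Step 3: Plünnecke-Ruzsa gives |3A| ≤ K³·|A| = (2.5000)³ · 4 ≈ 62.5000.
Step 4: Compute 3A = A + A + A directly by enumerating all triples (a,b,c) ∈ A³; |3A| = 17.
Step 5: Check 17 ≤ 62.5000? Yes ✓.

K = 10/4, Plünnecke-Ruzsa bound K³|A| ≈ 62.5000, |3A| = 17, inequality holds.


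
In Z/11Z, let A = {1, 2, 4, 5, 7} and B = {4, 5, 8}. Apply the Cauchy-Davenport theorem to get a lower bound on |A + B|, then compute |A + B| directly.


Cauchy-Davenport: |A + B| ≥ min(p, |A| + |B| - 1) for A, B nonempty in Z/pZ.
|A| = 5, |B| = 3, p = 11.
CD lower bound = min(11, 5 + 3 - 1) = min(11, 7) = 7.
Compute A + B mod 11 directly:
a = 1: 1+4=5, 1+5=6, 1+8=9
a = 2: 2+4=6, 2+5=7, 2+8=10
a = 4: 4+4=8, 4+5=9, 4+8=1
a = 5: 5+4=9, 5+5=10, 5+8=2
a = 7: 7+4=0, 7+5=1, 7+8=4
A + B = {0, 1, 2, 4, 5, 6, 7, 8, 9, 10}, so |A + B| = 10.
Verify: 10 ≥ 7? Yes ✓.

CD lower bound = 7, actual |A + B| = 10.


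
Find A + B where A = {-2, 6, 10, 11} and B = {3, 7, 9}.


A + B = {a + b : a ∈ A, b ∈ B}.
Enumerate all |A|·|B| = 4·3 = 12 pairs (a, b) and collect distinct sums.
a = -2: -2+3=1, -2+7=5, -2+9=7
a = 6: 6+3=9, 6+7=13, 6+9=15
a = 10: 10+3=13, 10+7=17, 10+9=19
a = 11: 11+3=14, 11+7=18, 11+9=20
Collecting distinct sums: A + B = {1, 5, 7, 9, 13, 14, 15, 17, 18, 19, 20}
|A + B| = 11

A + B = {1, 5, 7, 9, 13, 14, 15, 17, 18, 19, 20}


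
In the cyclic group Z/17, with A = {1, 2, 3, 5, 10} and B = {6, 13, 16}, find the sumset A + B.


Work in Z/17Z: reduce every sum a + b modulo 17.
Enumerate all 15 pairs:
a = 1: 1+6=7, 1+13=14, 1+16=0
a = 2: 2+6=8, 2+13=15, 2+16=1
a = 3: 3+6=9, 3+13=16, 3+16=2
a = 5: 5+6=11, 5+13=1, 5+16=4
a = 10: 10+6=16, 10+13=6, 10+16=9
Distinct residues collected: {0, 1, 2, 4, 6, 7, 8, 9, 11, 14, 15, 16}
|A + B| = 12 (out of 17 total residues).

A + B = {0, 1, 2, 4, 6, 7, 8, 9, 11, 14, 15, 16}


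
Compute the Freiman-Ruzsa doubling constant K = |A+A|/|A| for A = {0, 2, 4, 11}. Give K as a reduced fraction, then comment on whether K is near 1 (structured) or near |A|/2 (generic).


|A| = 4.
Compute A + A by enumerating all 16 pairs.
A + A = {0, 2, 4, 6, 8, 11, 13, 15, 22}, so |A + A| = 9.
K = |A + A| / |A| = 9/4 (already in lowest terms) ≈ 2.2500.
Reference: AP of size 4 gives K = 7/4 ≈ 1.7500; a fully generic set of size 4 gives K ≈ 2.5000.

|A| = 4, |A + A| = 9, K = 9/4.


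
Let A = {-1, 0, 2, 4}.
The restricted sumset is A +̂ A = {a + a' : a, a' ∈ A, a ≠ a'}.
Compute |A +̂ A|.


Restricted sumset: A +̂ A = {a + a' : a ∈ A, a' ∈ A, a ≠ a'}.
Equivalently, take A + A and drop any sum 2a that is achievable ONLY as a + a for a ∈ A (i.e. sums representable only with equal summands).
Enumerate pairs (a, a') with a < a' (symmetric, so each unordered pair gives one sum; this covers all a ≠ a'):
  -1 + 0 = -1
  -1 + 2 = 1
  -1 + 4 = 3
  0 + 2 = 2
  0 + 4 = 4
  2 + 4 = 6
Collected distinct sums: {-1, 1, 2, 3, 4, 6}
|A +̂ A| = 6
(Reference bound: |A +̂ A| ≥ 2|A| - 3 for |A| ≥ 2, with |A| = 4 giving ≥ 5.)

|A +̂ A| = 6


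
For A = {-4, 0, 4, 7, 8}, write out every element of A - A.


A - A = {a - a' : a, a' ∈ A}.
Compute a - a' for each ordered pair (a, a'):
a = -4: -4--4=0, -4-0=-4, -4-4=-8, -4-7=-11, -4-8=-12
a = 0: 0--4=4, 0-0=0, 0-4=-4, 0-7=-7, 0-8=-8
a = 4: 4--4=8, 4-0=4, 4-4=0, 4-7=-3, 4-8=-4
a = 7: 7--4=11, 7-0=7, 7-4=3, 7-7=0, 7-8=-1
a = 8: 8--4=12, 8-0=8, 8-4=4, 8-7=1, 8-8=0
Collecting distinct values (and noting 0 appears from a-a):
A - A = {-12, -11, -8, -7, -4, -3, -1, 0, 1, 3, 4, 7, 8, 11, 12}
|A - A| = 15

A - A = {-12, -11, -8, -7, -4, -3, -1, 0, 1, 3, 4, 7, 8, 11, 12}


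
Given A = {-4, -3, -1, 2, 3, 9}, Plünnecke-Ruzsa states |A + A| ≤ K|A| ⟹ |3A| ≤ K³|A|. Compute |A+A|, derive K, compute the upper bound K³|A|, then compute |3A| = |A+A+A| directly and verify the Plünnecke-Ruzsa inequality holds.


|A| = 6.
Step 1: Compute A + A by enumerating all 36 pairs.
A + A = {-8, -7, -6, -5, -4, -2, -1, 0, 1, 2, 4, 5, 6, 8, 11, 12, 18}, so |A + A| = 17.
Step 2: Doubling constant K = |A + A|/|A| = 17/6 = 17/6 ≈ 2.8333.
Step 3: Plünnecke-Ruzsa gives |3A| ≤ K³·|A| = (2.8333)³ · 6 ≈ 136.4722.
Step 4: Compute 3A = A + A + A directly by enumerating all triples (a,b,c) ∈ A³; |3A| = 31.
Step 5: Check 31 ≤ 136.4722? Yes ✓.

K = 17/6, Plünnecke-Ruzsa bound K³|A| ≈ 136.4722, |3A| = 31, inequality holds.


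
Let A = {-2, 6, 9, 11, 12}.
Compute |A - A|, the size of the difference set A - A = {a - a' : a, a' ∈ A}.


A - A = {a - a' : a, a' ∈ A}; |A| = 5.
Bounds: 2|A|-1 ≤ |A - A| ≤ |A|² - |A| + 1, i.e. 9 ≤ |A - A| ≤ 21.
Note: 0 ∈ A - A always (from a - a). The set is symmetric: if d ∈ A - A then -d ∈ A - A.
Enumerate nonzero differences d = a - a' with a > a' (then include -d):
Positive differences: {1, 2, 3, 5, 6, 8, 11, 13, 14}
Full difference set: {0} ∪ (positive diffs) ∪ (negative diffs).
|A - A| = 1 + 2·9 = 19 (matches direct enumeration: 19).

|A - A| = 19


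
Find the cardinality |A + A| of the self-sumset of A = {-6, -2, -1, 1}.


A + A = {a + a' : a, a' ∈ A}; |A| = 4.
General bounds: 2|A| - 1 ≤ |A + A| ≤ |A|(|A|+1)/2, i.e. 7 ≤ |A + A| ≤ 10.
Lower bound 2|A|-1 is attained iff A is an arithmetic progression.
Enumerate sums a + a' for a ≤ a' (symmetric, so this suffices):
a = -6: -6+-6=-12, -6+-2=-8, -6+-1=-7, -6+1=-5
a = -2: -2+-2=-4, -2+-1=-3, -2+1=-1
a = -1: -1+-1=-2, -1+1=0
a = 1: 1+1=2
Distinct sums: {-12, -8, -7, -5, -4, -3, -2, -1, 0, 2}
|A + A| = 10

|A + A| = 10


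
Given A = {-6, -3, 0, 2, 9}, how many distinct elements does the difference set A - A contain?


A - A = {a - a' : a, a' ∈ A}; |A| = 5.
Bounds: 2|A|-1 ≤ |A - A| ≤ |A|² - |A| + 1, i.e. 9 ≤ |A - A| ≤ 21.
Note: 0 ∈ A - A always (from a - a). The set is symmetric: if d ∈ A - A then -d ∈ A - A.
Enumerate nonzero differences d = a - a' with a > a' (then include -d):
Positive differences: {2, 3, 5, 6, 7, 8, 9, 12, 15}
Full difference set: {0} ∪ (positive diffs) ∪ (negative diffs).
|A - A| = 1 + 2·9 = 19 (matches direct enumeration: 19).

|A - A| = 19


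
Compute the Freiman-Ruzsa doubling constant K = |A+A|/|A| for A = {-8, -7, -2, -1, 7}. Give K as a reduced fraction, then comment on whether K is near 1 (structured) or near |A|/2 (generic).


|A| = 5.
Compute A + A by enumerating all 25 pairs.
A + A = {-16, -15, -14, -10, -9, -8, -4, -3, -2, -1, 0, 5, 6, 14}, so |A + A| = 14.
K = |A + A| / |A| = 14/5 (already in lowest terms) ≈ 2.8000.
Reference: AP of size 5 gives K = 9/5 ≈ 1.8000; a fully generic set of size 5 gives K ≈ 3.0000.

|A| = 5, |A + A| = 14, K = 14/5.


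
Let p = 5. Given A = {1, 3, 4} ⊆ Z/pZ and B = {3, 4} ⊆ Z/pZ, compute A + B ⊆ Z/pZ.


Work in Z/5Z: reduce every sum a + b modulo 5.
Enumerate all 6 pairs:
a = 1: 1+3=4, 1+4=0
a = 3: 3+3=1, 3+4=2
a = 4: 4+3=2, 4+4=3
Distinct residues collected: {0, 1, 2, 3, 4}
|A + B| = 5 (out of 5 total residues).

A + B = {0, 1, 2, 3, 4}


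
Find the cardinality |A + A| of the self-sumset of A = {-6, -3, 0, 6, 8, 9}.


A + A = {a + a' : a, a' ∈ A}; |A| = 6.
General bounds: 2|A| - 1 ≤ |A + A| ≤ |A|(|A|+1)/2, i.e. 11 ≤ |A + A| ≤ 21.
Lower bound 2|A|-1 is attained iff A is an arithmetic progression.
Enumerate sums a + a' for a ≤ a' (symmetric, so this suffices):
a = -6: -6+-6=-12, -6+-3=-9, -6+0=-6, -6+6=0, -6+8=2, -6+9=3
a = -3: -3+-3=-6, -3+0=-3, -3+6=3, -3+8=5, -3+9=6
a = 0: 0+0=0, 0+6=6, 0+8=8, 0+9=9
a = 6: 6+6=12, 6+8=14, 6+9=15
a = 8: 8+8=16, 8+9=17
a = 9: 9+9=18
Distinct sums: {-12, -9, -6, -3, 0, 2, 3, 5, 6, 8, 9, 12, 14, 15, 16, 17, 18}
|A + A| = 17

|A + A| = 17


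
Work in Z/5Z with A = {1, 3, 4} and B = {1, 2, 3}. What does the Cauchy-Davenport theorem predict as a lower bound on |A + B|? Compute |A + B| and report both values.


Cauchy-Davenport: |A + B| ≥ min(p, |A| + |B| - 1) for A, B nonempty in Z/pZ.
|A| = 3, |B| = 3, p = 5.
CD lower bound = min(5, 3 + 3 - 1) = min(5, 5) = 5.
Compute A + B mod 5 directly:
a = 1: 1+1=2, 1+2=3, 1+3=4
a = 3: 3+1=4, 3+2=0, 3+3=1
a = 4: 4+1=0, 4+2=1, 4+3=2
A + B = {0, 1, 2, 3, 4}, so |A + B| = 5.
Verify: 5 ≥ 5? Yes ✓.

CD lower bound = 5, actual |A + B| = 5.


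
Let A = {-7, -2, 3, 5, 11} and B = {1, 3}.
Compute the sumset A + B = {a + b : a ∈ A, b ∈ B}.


A + B = {a + b : a ∈ A, b ∈ B}.
Enumerate all |A|·|B| = 5·2 = 10 pairs (a, b) and collect distinct sums.
a = -7: -7+1=-6, -7+3=-4
a = -2: -2+1=-1, -2+3=1
a = 3: 3+1=4, 3+3=6
a = 5: 5+1=6, 5+3=8
a = 11: 11+1=12, 11+3=14
Collecting distinct sums: A + B = {-6, -4, -1, 1, 4, 6, 8, 12, 14}
|A + B| = 9

A + B = {-6, -4, -1, 1, 4, 6, 8, 12, 14}


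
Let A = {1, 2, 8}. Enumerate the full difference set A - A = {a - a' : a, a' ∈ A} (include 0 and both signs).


A - A = {a - a' : a, a' ∈ A}.
Compute a - a' for each ordered pair (a, a'):
a = 1: 1-1=0, 1-2=-1, 1-8=-7
a = 2: 2-1=1, 2-2=0, 2-8=-6
a = 8: 8-1=7, 8-2=6, 8-8=0
Collecting distinct values (and noting 0 appears from a-a):
A - A = {-7, -6, -1, 0, 1, 6, 7}
|A - A| = 7

A - A = {-7, -6, -1, 0, 1, 6, 7}


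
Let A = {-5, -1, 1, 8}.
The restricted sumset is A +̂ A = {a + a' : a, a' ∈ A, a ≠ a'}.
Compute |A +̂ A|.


Restricted sumset: A +̂ A = {a + a' : a ∈ A, a' ∈ A, a ≠ a'}.
Equivalently, take A + A and drop any sum 2a that is achievable ONLY as a + a for a ∈ A (i.e. sums representable only with equal summands).
Enumerate pairs (a, a') with a < a' (symmetric, so each unordered pair gives one sum; this covers all a ≠ a'):
  -5 + -1 = -6
  -5 + 1 = -4
  -5 + 8 = 3
  -1 + 1 = 0
  -1 + 8 = 7
  1 + 8 = 9
Collected distinct sums: {-6, -4, 0, 3, 7, 9}
|A +̂ A| = 6
(Reference bound: |A +̂ A| ≥ 2|A| - 3 for |A| ≥ 2, with |A| = 4 giving ≥ 5.)

|A +̂ A| = 6


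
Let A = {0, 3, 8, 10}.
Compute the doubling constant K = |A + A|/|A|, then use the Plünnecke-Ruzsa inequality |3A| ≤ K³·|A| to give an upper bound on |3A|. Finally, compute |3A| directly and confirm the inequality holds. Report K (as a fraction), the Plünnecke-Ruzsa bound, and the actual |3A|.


|A| = 4.
Step 1: Compute A + A by enumerating all 16 pairs.
A + A = {0, 3, 6, 8, 10, 11, 13, 16, 18, 20}, so |A + A| = 10.
Step 2: Doubling constant K = |A + A|/|A| = 10/4 = 10/4 ≈ 2.5000.
Step 3: Plünnecke-Ruzsa gives |3A| ≤ K³·|A| = (2.5000)³ · 4 ≈ 62.5000.
Step 4: Compute 3A = A + A + A directly by enumerating all triples (a,b,c) ∈ A³; |3A| = 19.
Step 5: Check 19 ≤ 62.5000? Yes ✓.

K = 10/4, Plünnecke-Ruzsa bound K³|A| ≈ 62.5000, |3A| = 19, inequality holds.


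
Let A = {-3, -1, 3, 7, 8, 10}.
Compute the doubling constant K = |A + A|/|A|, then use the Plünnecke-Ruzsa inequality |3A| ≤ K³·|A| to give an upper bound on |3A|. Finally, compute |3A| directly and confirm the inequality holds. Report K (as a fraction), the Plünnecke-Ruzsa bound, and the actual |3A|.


|A| = 6.
Step 1: Compute A + A by enumerating all 36 pairs.
A + A = {-6, -4, -2, 0, 2, 4, 5, 6, 7, 9, 10, 11, 13, 14, 15, 16, 17, 18, 20}, so |A + A| = 19.
Step 2: Doubling constant K = |A + A|/|A| = 19/6 = 19/6 ≈ 3.1667.
Step 3: Plünnecke-Ruzsa gives |3A| ≤ K³·|A| = (3.1667)³ · 6 ≈ 190.5278.
Step 4: Compute 3A = A + A + A directly by enumerating all triples (a,b,c) ∈ A³; |3A| = 34.
Step 5: Check 34 ≤ 190.5278? Yes ✓.

K = 19/6, Plünnecke-Ruzsa bound K³|A| ≈ 190.5278, |3A| = 34, inequality holds.


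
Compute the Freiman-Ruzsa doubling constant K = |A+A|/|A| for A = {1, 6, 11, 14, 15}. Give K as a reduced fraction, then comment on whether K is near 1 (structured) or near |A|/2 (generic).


|A| = 5.
Compute A + A by enumerating all 25 pairs.
A + A = {2, 7, 12, 15, 16, 17, 20, 21, 22, 25, 26, 28, 29, 30}, so |A + A| = 14.
K = |A + A| / |A| = 14/5 (already in lowest terms) ≈ 2.8000.
Reference: AP of size 5 gives K = 9/5 ≈ 1.8000; a fully generic set of size 5 gives K ≈ 3.0000.

|A| = 5, |A + A| = 14, K = 14/5.


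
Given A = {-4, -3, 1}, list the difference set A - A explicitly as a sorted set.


A - A = {a - a' : a, a' ∈ A}.
Compute a - a' for each ordered pair (a, a'):
a = -4: -4--4=0, -4--3=-1, -4-1=-5
a = -3: -3--4=1, -3--3=0, -3-1=-4
a = 1: 1--4=5, 1--3=4, 1-1=0
Collecting distinct values (and noting 0 appears from a-a):
A - A = {-5, -4, -1, 0, 1, 4, 5}
|A - A| = 7

A - A = {-5, -4, -1, 0, 1, 4, 5}


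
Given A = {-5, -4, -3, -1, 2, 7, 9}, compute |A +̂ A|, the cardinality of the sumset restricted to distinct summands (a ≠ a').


Restricted sumset: A +̂ A = {a + a' : a ∈ A, a' ∈ A, a ≠ a'}.
Equivalently, take A + A and drop any sum 2a that is achievable ONLY as a + a for a ∈ A (i.e. sums representable only with equal summands).
Enumerate pairs (a, a') with a < a' (symmetric, so each unordered pair gives one sum; this covers all a ≠ a'):
  -5 + -4 = -9
  -5 + -3 = -8
  -5 + -1 = -6
  -5 + 2 = -3
  -5 + 7 = 2
  -5 + 9 = 4
  -4 + -3 = -7
  -4 + -1 = -5
  -4 + 2 = -2
  -4 + 7 = 3
  -4 + 9 = 5
  -3 + -1 = -4
  -3 + 2 = -1
  -3 + 7 = 4
  -3 + 9 = 6
  -1 + 2 = 1
  -1 + 7 = 6
  -1 + 9 = 8
  2 + 7 = 9
  2 + 9 = 11
  7 + 9 = 16
Collected distinct sums: {-9, -8, -7, -6, -5, -4, -3, -2, -1, 1, 2, 3, 4, 5, 6, 8, 9, 11, 16}
|A +̂ A| = 19
(Reference bound: |A +̂ A| ≥ 2|A| - 3 for |A| ≥ 2, with |A| = 7 giving ≥ 11.)

|A +̂ A| = 19


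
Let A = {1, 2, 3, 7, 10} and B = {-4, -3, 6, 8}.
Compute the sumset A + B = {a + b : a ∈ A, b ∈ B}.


A + B = {a + b : a ∈ A, b ∈ B}.
Enumerate all |A|·|B| = 5·4 = 20 pairs (a, b) and collect distinct sums.
a = 1: 1+-4=-3, 1+-3=-2, 1+6=7, 1+8=9
a = 2: 2+-4=-2, 2+-3=-1, 2+6=8, 2+8=10
a = 3: 3+-4=-1, 3+-3=0, 3+6=9, 3+8=11
a = 7: 7+-4=3, 7+-3=4, 7+6=13, 7+8=15
a = 10: 10+-4=6, 10+-3=7, 10+6=16, 10+8=18
Collecting distinct sums: A + B = {-3, -2, -1, 0, 3, 4, 6, 7, 8, 9, 10, 11, 13, 15, 16, 18}
|A + B| = 16

A + B = {-3, -2, -1, 0, 3, 4, 6, 7, 8, 9, 10, 11, 13, 15, 16, 18}


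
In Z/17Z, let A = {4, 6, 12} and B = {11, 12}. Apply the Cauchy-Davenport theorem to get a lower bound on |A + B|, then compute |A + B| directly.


Cauchy-Davenport: |A + B| ≥ min(p, |A| + |B| - 1) for A, B nonempty in Z/pZ.
|A| = 3, |B| = 2, p = 17.
CD lower bound = min(17, 3 + 2 - 1) = min(17, 4) = 4.
Compute A + B mod 17 directly:
a = 4: 4+11=15, 4+12=16
a = 6: 6+11=0, 6+12=1
a = 12: 12+11=6, 12+12=7
A + B = {0, 1, 6, 7, 15, 16}, so |A + B| = 6.
Verify: 6 ≥ 4? Yes ✓.

CD lower bound = 4, actual |A + B| = 6.


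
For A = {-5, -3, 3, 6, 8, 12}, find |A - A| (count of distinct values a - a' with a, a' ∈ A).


A - A = {a - a' : a, a' ∈ A}; |A| = 6.
Bounds: 2|A|-1 ≤ |A - A| ≤ |A|² - |A| + 1, i.e. 11 ≤ |A - A| ≤ 31.
Note: 0 ∈ A - A always (from a - a). The set is symmetric: if d ∈ A - A then -d ∈ A - A.
Enumerate nonzero differences d = a - a' with a > a' (then include -d):
Positive differences: {2, 3, 4, 5, 6, 8, 9, 11, 13, 15, 17}
Full difference set: {0} ∪ (positive diffs) ∪ (negative diffs).
|A - A| = 1 + 2·11 = 23 (matches direct enumeration: 23).

|A - A| = 23


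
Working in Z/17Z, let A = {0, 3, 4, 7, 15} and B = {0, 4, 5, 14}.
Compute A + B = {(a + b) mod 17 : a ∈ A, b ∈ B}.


Work in Z/17Z: reduce every sum a + b modulo 17.
Enumerate all 20 pairs:
a = 0: 0+0=0, 0+4=4, 0+5=5, 0+14=14
a = 3: 3+0=3, 3+4=7, 3+5=8, 3+14=0
a = 4: 4+0=4, 4+4=8, 4+5=9, 4+14=1
a = 7: 7+0=7, 7+4=11, 7+5=12, 7+14=4
a = 15: 15+0=15, 15+4=2, 15+5=3, 15+14=12
Distinct residues collected: {0, 1, 2, 3, 4, 5, 7, 8, 9, 11, 12, 14, 15}
|A + B| = 13 (out of 17 total residues).

A + B = {0, 1, 2, 3, 4, 5, 7, 8, 9, 11, 12, 14, 15}


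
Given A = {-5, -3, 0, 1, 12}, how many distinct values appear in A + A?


A + A = {a + a' : a, a' ∈ A}; |A| = 5.
General bounds: 2|A| - 1 ≤ |A + A| ≤ |A|(|A|+1)/2, i.e. 9 ≤ |A + A| ≤ 15.
Lower bound 2|A|-1 is attained iff A is an arithmetic progression.
Enumerate sums a + a' for a ≤ a' (symmetric, so this suffices):
a = -5: -5+-5=-10, -5+-3=-8, -5+0=-5, -5+1=-4, -5+12=7
a = -3: -3+-3=-6, -3+0=-3, -3+1=-2, -3+12=9
a = 0: 0+0=0, 0+1=1, 0+12=12
a = 1: 1+1=2, 1+12=13
a = 12: 12+12=24
Distinct sums: {-10, -8, -6, -5, -4, -3, -2, 0, 1, 2, 7, 9, 12, 13, 24}
|A + A| = 15

|A + A| = 15


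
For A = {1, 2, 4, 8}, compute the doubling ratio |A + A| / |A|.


|A| = 4.
Compute A + A by enumerating all 16 pairs.
A + A = {2, 3, 4, 5, 6, 8, 9, 10, 12, 16}, so |A + A| = 10.
K = |A + A| / |A| = 10/4 = 5/2 ≈ 2.5000.
Reference: AP of size 4 gives K = 7/4 ≈ 1.7500; a fully generic set of size 4 gives K ≈ 2.5000.

|A| = 4, |A + A| = 10, K = 10/4 = 5/2.


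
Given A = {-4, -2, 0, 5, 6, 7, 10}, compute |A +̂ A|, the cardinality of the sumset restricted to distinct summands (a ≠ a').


Restricted sumset: A +̂ A = {a + a' : a ∈ A, a' ∈ A, a ≠ a'}.
Equivalently, take A + A and drop any sum 2a that is achievable ONLY as a + a for a ∈ A (i.e. sums representable only with equal summands).
Enumerate pairs (a, a') with a < a' (symmetric, so each unordered pair gives one sum; this covers all a ≠ a'):
  -4 + -2 = -6
  -4 + 0 = -4
  -4 + 5 = 1
  -4 + 6 = 2
  -4 + 7 = 3
  -4 + 10 = 6
  -2 + 0 = -2
  -2 + 5 = 3
  -2 + 6 = 4
  -2 + 7 = 5
  -2 + 10 = 8
  0 + 5 = 5
  0 + 6 = 6
  0 + 7 = 7
  0 + 10 = 10
  5 + 6 = 11
  5 + 7 = 12
  5 + 10 = 15
  6 + 7 = 13
  6 + 10 = 16
  7 + 10 = 17
Collected distinct sums: {-6, -4, -2, 1, 2, 3, 4, 5, 6, 7, 8, 10, 11, 12, 13, 15, 16, 17}
|A +̂ A| = 18
(Reference bound: |A +̂ A| ≥ 2|A| - 3 for |A| ≥ 2, with |A| = 7 giving ≥ 11.)

|A +̂ A| = 18


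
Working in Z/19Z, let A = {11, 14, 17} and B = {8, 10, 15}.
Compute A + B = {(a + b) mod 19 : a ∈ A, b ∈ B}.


Work in Z/19Z: reduce every sum a + b modulo 19.
Enumerate all 9 pairs:
a = 11: 11+8=0, 11+10=2, 11+15=7
a = 14: 14+8=3, 14+10=5, 14+15=10
a = 17: 17+8=6, 17+10=8, 17+15=13
Distinct residues collected: {0, 2, 3, 5, 6, 7, 8, 10, 13}
|A + B| = 9 (out of 19 total residues).

A + B = {0, 2, 3, 5, 6, 7, 8, 10, 13}


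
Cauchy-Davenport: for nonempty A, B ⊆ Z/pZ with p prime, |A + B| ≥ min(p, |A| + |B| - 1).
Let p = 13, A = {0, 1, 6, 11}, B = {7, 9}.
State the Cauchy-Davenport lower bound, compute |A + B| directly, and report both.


Cauchy-Davenport: |A + B| ≥ min(p, |A| + |B| - 1) for A, B nonempty in Z/pZ.
|A| = 4, |B| = 2, p = 13.
CD lower bound = min(13, 4 + 2 - 1) = min(13, 5) = 5.
Compute A + B mod 13 directly:
a = 0: 0+7=7, 0+9=9
a = 1: 1+7=8, 1+9=10
a = 6: 6+7=0, 6+9=2
a = 11: 11+7=5, 11+9=7
A + B = {0, 2, 5, 7, 8, 9, 10}, so |A + B| = 7.
Verify: 7 ≥ 5? Yes ✓.

CD lower bound = 5, actual |A + B| = 7.


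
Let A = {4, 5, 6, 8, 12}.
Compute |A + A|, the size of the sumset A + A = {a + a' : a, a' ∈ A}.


A + A = {a + a' : a, a' ∈ A}; |A| = 5.
General bounds: 2|A| - 1 ≤ |A + A| ≤ |A|(|A|+1)/2, i.e. 9 ≤ |A + A| ≤ 15.
Lower bound 2|A|-1 is attained iff A is an arithmetic progression.
Enumerate sums a + a' for a ≤ a' (symmetric, so this suffices):
a = 4: 4+4=8, 4+5=9, 4+6=10, 4+8=12, 4+12=16
a = 5: 5+5=10, 5+6=11, 5+8=13, 5+12=17
a = 6: 6+6=12, 6+8=14, 6+12=18
a = 8: 8+8=16, 8+12=20
a = 12: 12+12=24
Distinct sums: {8, 9, 10, 11, 12, 13, 14, 16, 17, 18, 20, 24}
|A + A| = 12

|A + A| = 12


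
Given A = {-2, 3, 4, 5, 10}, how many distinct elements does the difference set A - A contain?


A - A = {a - a' : a, a' ∈ A}; |A| = 5.
Bounds: 2|A|-1 ≤ |A - A| ≤ |A|² - |A| + 1, i.e. 9 ≤ |A - A| ≤ 21.
Note: 0 ∈ A - A always (from a - a). The set is symmetric: if d ∈ A - A then -d ∈ A - A.
Enumerate nonzero differences d = a - a' with a > a' (then include -d):
Positive differences: {1, 2, 5, 6, 7, 12}
Full difference set: {0} ∪ (positive diffs) ∪ (negative diffs).
|A - A| = 1 + 2·6 = 13 (matches direct enumeration: 13).

|A - A| = 13


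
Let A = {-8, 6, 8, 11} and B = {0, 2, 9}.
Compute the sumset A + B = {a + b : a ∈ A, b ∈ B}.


A + B = {a + b : a ∈ A, b ∈ B}.
Enumerate all |A|·|B| = 4·3 = 12 pairs (a, b) and collect distinct sums.
a = -8: -8+0=-8, -8+2=-6, -8+9=1
a = 6: 6+0=6, 6+2=8, 6+9=15
a = 8: 8+0=8, 8+2=10, 8+9=17
a = 11: 11+0=11, 11+2=13, 11+9=20
Collecting distinct sums: A + B = {-8, -6, 1, 6, 8, 10, 11, 13, 15, 17, 20}
|A + B| = 11

A + B = {-8, -6, 1, 6, 8, 10, 11, 13, 15, 17, 20}


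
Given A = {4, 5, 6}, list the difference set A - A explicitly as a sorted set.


A - A = {a - a' : a, a' ∈ A}.
Compute a - a' for each ordered pair (a, a'):
a = 4: 4-4=0, 4-5=-1, 4-6=-2
a = 5: 5-4=1, 5-5=0, 5-6=-1
a = 6: 6-4=2, 6-5=1, 6-6=0
Collecting distinct values (and noting 0 appears from a-a):
A - A = {-2, -1, 0, 1, 2}
|A - A| = 5

A - A = {-2, -1, 0, 1, 2}


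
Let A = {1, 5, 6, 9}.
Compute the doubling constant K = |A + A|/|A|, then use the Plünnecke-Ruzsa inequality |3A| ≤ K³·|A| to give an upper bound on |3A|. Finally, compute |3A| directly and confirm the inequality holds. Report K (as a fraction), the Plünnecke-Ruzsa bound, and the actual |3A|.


|A| = 4.
Step 1: Compute A + A by enumerating all 16 pairs.
A + A = {2, 6, 7, 10, 11, 12, 14, 15, 18}, so |A + A| = 9.
Step 2: Doubling constant K = |A + A|/|A| = 9/4 = 9/4 ≈ 2.2500.
Step 3: Plünnecke-Ruzsa gives |3A| ≤ K³·|A| = (2.2500)³ · 4 ≈ 45.5625.
Step 4: Compute 3A = A + A + A directly by enumerating all triples (a,b,c) ∈ A³; |3A| = 16.
Step 5: Check 16 ≤ 45.5625? Yes ✓.

K = 9/4, Plünnecke-Ruzsa bound K³|A| ≈ 45.5625, |3A| = 16, inequality holds.


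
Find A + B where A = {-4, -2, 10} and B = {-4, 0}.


A + B = {a + b : a ∈ A, b ∈ B}.
Enumerate all |A|·|B| = 3·2 = 6 pairs (a, b) and collect distinct sums.
a = -4: -4+-4=-8, -4+0=-4
a = -2: -2+-4=-6, -2+0=-2
a = 10: 10+-4=6, 10+0=10
Collecting distinct sums: A + B = {-8, -6, -4, -2, 6, 10}
|A + B| = 6

A + B = {-8, -6, -4, -2, 6, 10}


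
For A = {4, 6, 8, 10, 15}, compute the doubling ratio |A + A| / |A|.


|A| = 5.
Compute A + A by enumerating all 25 pairs.
A + A = {8, 10, 12, 14, 16, 18, 19, 20, 21, 23, 25, 30}, so |A + A| = 12.
K = |A + A| / |A| = 12/5 (already in lowest terms) ≈ 2.4000.
Reference: AP of size 5 gives K = 9/5 ≈ 1.8000; a fully generic set of size 5 gives K ≈ 3.0000.

|A| = 5, |A + A| = 12, K = 12/5.


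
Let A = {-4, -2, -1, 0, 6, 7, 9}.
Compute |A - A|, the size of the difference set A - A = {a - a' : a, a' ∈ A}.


A - A = {a - a' : a, a' ∈ A}; |A| = 7.
Bounds: 2|A|-1 ≤ |A - A| ≤ |A|² - |A| + 1, i.e. 13 ≤ |A - A| ≤ 43.
Note: 0 ∈ A - A always (from a - a). The set is symmetric: if d ∈ A - A then -d ∈ A - A.
Enumerate nonzero differences d = a - a' with a > a' (then include -d):
Positive differences: {1, 2, 3, 4, 6, 7, 8, 9, 10, 11, 13}
Full difference set: {0} ∪ (positive diffs) ∪ (negative diffs).
|A - A| = 1 + 2·11 = 23 (matches direct enumeration: 23).

|A - A| = 23


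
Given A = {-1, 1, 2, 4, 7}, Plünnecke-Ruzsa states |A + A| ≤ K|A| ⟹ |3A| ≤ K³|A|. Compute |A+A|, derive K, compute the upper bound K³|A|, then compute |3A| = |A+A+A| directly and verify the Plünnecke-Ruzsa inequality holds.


|A| = 5.
Step 1: Compute A + A by enumerating all 25 pairs.
A + A = {-2, 0, 1, 2, 3, 4, 5, 6, 8, 9, 11, 14}, so |A + A| = 12.
Step 2: Doubling constant K = |A + A|/|A| = 12/5 = 12/5 ≈ 2.4000.
Step 3: Plünnecke-Ruzsa gives |3A| ≤ K³·|A| = (2.4000)³ · 5 ≈ 69.1200.
Step 4: Compute 3A = A + A + A directly by enumerating all triples (a,b,c) ∈ A³; |3A| = 20.
Step 5: Check 20 ≤ 69.1200? Yes ✓.

K = 12/5, Plünnecke-Ruzsa bound K³|A| ≈ 69.1200, |3A| = 20, inequality holds.


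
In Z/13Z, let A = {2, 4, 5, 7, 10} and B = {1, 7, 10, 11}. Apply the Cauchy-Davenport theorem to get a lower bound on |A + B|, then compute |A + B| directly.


Cauchy-Davenport: |A + B| ≥ min(p, |A| + |B| - 1) for A, B nonempty in Z/pZ.
|A| = 5, |B| = 4, p = 13.
CD lower bound = min(13, 5 + 4 - 1) = min(13, 8) = 8.
Compute A + B mod 13 directly:
a = 2: 2+1=3, 2+7=9, 2+10=12, 2+11=0
a = 4: 4+1=5, 4+7=11, 4+10=1, 4+11=2
a = 5: 5+1=6, 5+7=12, 5+10=2, 5+11=3
a = 7: 7+1=8, 7+7=1, 7+10=4, 7+11=5
a = 10: 10+1=11, 10+7=4, 10+10=7, 10+11=8
A + B = {0, 1, 2, 3, 4, 5, 6, 7, 8, 9, 11, 12}, so |A + B| = 12.
Verify: 12 ≥ 8? Yes ✓.

CD lower bound = 8, actual |A + B| = 12.
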